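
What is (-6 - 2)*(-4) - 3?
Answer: 29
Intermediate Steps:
(-6 - 2)*(-4) - 3 = -8*(-4) - 3 = 32 - 3 = 29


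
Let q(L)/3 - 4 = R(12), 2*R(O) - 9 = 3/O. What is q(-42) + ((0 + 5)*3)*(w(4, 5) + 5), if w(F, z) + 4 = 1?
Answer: 447/8 ≈ 55.875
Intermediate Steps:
w(F, z) = -3 (w(F, z) = -4 + 1 = -3)
R(O) = 9/2 + 3/(2*O) (R(O) = 9/2 + (3/O)/2 = 9/2 + 3/(2*O))
q(L) = 207/8 (q(L) = 12 + 3*((3/2)*(1 + 3*12)/12) = 12 + 3*((3/2)*(1/12)*(1 + 36)) = 12 + 3*((3/2)*(1/12)*37) = 12 + 3*(37/8) = 12 + 111/8 = 207/8)
q(-42) + ((0 + 5)*3)*(w(4, 5) + 5) = 207/8 + ((0 + 5)*3)*(-3 + 5) = 207/8 + (5*3)*2 = 207/8 + 15*2 = 207/8 + 30 = 447/8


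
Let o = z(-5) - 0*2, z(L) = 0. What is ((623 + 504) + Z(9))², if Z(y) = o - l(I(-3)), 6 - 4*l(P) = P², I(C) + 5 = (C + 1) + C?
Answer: 5294601/4 ≈ 1.3237e+6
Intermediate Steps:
I(C) = -4 + 2*C (I(C) = -5 + ((C + 1) + C) = -5 + ((1 + C) + C) = -5 + (1 + 2*C) = -4 + 2*C)
l(P) = 3/2 - P²/4
o = 0 (o = 0 - 0*2 = 0 - 1*0 = 0 + 0 = 0)
Z(y) = 47/2 (Z(y) = 0 - (3/2 - (-4 + 2*(-3))²/4) = 0 - (3/2 - (-4 - 6)²/4) = 0 - (3/2 - ¼*(-10)²) = 0 - (3/2 - ¼*100) = 0 - (3/2 - 25) = 0 - 1*(-47/2) = 0 + 47/2 = 47/2)
((623 + 504) + Z(9))² = ((623 + 504) + 47/2)² = (1127 + 47/2)² = (2301/2)² = 5294601/4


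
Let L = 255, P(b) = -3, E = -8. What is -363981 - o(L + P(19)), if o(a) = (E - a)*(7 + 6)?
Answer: -360601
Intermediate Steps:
o(a) = -104 - 13*a (o(a) = (-8 - a)*(7 + 6) = (-8 - a)*13 = -104 - 13*a)
-363981 - o(L + P(19)) = -363981 - (-104 - 13*(255 - 3)) = -363981 - (-104 - 13*252) = -363981 - (-104 - 3276) = -363981 - 1*(-3380) = -363981 + 3380 = -360601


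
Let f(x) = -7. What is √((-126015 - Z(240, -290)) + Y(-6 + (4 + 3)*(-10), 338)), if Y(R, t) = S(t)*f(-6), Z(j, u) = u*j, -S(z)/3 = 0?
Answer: I*√56415 ≈ 237.52*I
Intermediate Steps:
S(z) = 0 (S(z) = -3*0 = 0)
Z(j, u) = j*u
Y(R, t) = 0 (Y(R, t) = 0*(-7) = 0)
√((-126015 - Z(240, -290)) + Y(-6 + (4 + 3)*(-10), 338)) = √((-126015 - 240*(-290)) + 0) = √((-126015 - 1*(-69600)) + 0) = √((-126015 + 69600) + 0) = √(-56415 + 0) = √(-56415) = I*√56415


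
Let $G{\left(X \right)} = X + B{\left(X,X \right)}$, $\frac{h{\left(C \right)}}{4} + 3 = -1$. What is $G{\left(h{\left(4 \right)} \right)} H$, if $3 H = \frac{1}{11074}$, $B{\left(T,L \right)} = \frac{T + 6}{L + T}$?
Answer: $- \frac{251}{531552} \approx -0.0004722$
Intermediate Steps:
$B{\left(T,L \right)} = \frac{6 + T}{L + T}$
$h{\left(C \right)} = -16$ ($h{\left(C \right)} = -12 + 4 \left(-1\right) = -12 - 4 = -16$)
$G{\left(X \right)} = X + \frac{6 + X}{2 X}$ ($G{\left(X \right)} = X + \frac{6 + X}{X + X} = X + \frac{6 + X}{2 X}$)
$H = \frac{1}{33222}$ ($H = \frac{1}{3 \cdot 11074} = \frac{1}{3} \cdot \frac{1}{11074} = \frac{1}{33222} \approx 3.0101 \cdot 10^{-5}$)
$G{\left(h{\left(4 \right)} \right)} H = \left(\frac{1}{2} - 16 + \frac{3}{-16}\right) \frac{1}{33222} = \left(\frac{1}{2} - 16 + 3 \left(- \frac{1}{16}\right)\right) \frac{1}{33222} = \left(\frac{1}{2} - 16 - \frac{3}{16}\right) \frac{1}{33222} = \left(- \frac{251}{16}\right) \frac{1}{33222} = - \frac{251}{531552}$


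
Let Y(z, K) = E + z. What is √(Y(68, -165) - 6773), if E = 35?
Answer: I*√6670 ≈ 81.67*I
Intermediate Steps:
Y(z, K) = 35 + z
√(Y(68, -165) - 6773) = √((35 + 68) - 6773) = √(103 - 6773) = √(-6670) = I*√6670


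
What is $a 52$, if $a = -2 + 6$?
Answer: $208$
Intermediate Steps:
$a = 4$
$a 52 = 4 \cdot 52 = 208$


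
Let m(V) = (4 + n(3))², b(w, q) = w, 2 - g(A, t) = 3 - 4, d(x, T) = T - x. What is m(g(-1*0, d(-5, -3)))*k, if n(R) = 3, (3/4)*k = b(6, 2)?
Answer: 392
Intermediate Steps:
g(A, t) = 3 (g(A, t) = 2 - (3 - 4) = 2 - 1*(-1) = 2 + 1 = 3)
k = 8 (k = (4/3)*6 = 8)
m(V) = 49 (m(V) = (4 + 3)² = 7² = 49)
m(g(-1*0, d(-5, -3)))*k = 49*8 = 392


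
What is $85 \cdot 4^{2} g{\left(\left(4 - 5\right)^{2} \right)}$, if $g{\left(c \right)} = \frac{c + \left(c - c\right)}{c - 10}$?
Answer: $- \frac{1360}{9} \approx -151.11$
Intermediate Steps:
$g{\left(c \right)} = \frac{c}{-10 + c}$ ($g{\left(c \right)} = \frac{c + 0}{-10 + c} = \frac{c}{-10 + c}$)
$85 \cdot 4^{2} g{\left(\left(4 - 5\right)^{2} \right)} = 85 \cdot 4^{2} \frac{\left(4 - 5\right)^{2}}{-10 + \left(4 - 5\right)^{2}} = 85 \cdot 16 \frac{\left(-1\right)^{2}}{-10 + \left(-1\right)^{2}} = 1360 \cdot 1 \frac{1}{-10 + 1} = 1360 \cdot 1 \frac{1}{-9} = 1360 \cdot 1 \left(- \frac{1}{9}\right) = 1360 \left(- \frac{1}{9}\right) = - \frac{1360}{9}$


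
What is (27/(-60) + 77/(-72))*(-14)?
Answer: 3829/180 ≈ 21.272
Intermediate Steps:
(27/(-60) + 77/(-72))*(-14) = (27*(-1/60) + 77*(-1/72))*(-14) = (-9/20 - 77/72)*(-14) = -547/360*(-14) = 3829/180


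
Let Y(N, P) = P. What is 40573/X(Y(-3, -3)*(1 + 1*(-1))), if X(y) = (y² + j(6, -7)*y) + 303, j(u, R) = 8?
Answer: 40573/303 ≈ 133.90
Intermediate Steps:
X(y) = 303 + y² + 8*y (X(y) = (y² + 8*y) + 303 = 303 + y² + 8*y)
40573/X(Y(-3, -3)*(1 + 1*(-1))) = 40573/(303 + (-3*(1 + 1*(-1)))² + 8*(-3*(1 + 1*(-1)))) = 40573/(303 + (-3*(1 - 1))² + 8*(-3*(1 - 1))) = 40573/(303 + (-3*0)² + 8*(-3*0)) = 40573/(303 + 0² + 8*0) = 40573/(303 + 0 + 0) = 40573/303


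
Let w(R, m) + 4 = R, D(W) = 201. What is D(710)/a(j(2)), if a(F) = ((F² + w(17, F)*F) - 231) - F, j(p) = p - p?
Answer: -67/77 ≈ -0.87013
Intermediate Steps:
w(R, m) = -4 + R
j(p) = 0
a(F) = -231 + F² + 12*F (a(F) = ((F² + (-4 + 17)*F) - 231) - F = ((F² + 13*F) - 231) - F = (-231 + F² + 13*F) - F = -231 + F² + 12*F)
D(710)/a(j(2)) = 201/(-231 + 0² + 12*0) = 201/(-231 + 0 + 0) = 201/(-231) = 201*(-1/231) = -67/77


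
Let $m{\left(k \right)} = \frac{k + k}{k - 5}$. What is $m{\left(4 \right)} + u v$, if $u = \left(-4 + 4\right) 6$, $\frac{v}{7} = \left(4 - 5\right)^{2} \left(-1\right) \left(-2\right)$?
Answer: $-8$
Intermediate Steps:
$v = 14$ ($v = 7 \left(4 - 5\right)^{2} \left(-1\right) \left(-2\right) = 7 \left(-1\right)^{2} \left(-1\right) \left(-2\right) = 7 \cdot 1 \left(-1\right) \left(-2\right) = 7 \left(\left(-1\right) \left(-2\right)\right) = 7 \cdot 2 = 14$)
$m{\left(k \right)} = \frac{2 k}{-5 + k}$
$u = 0$ ($u = 0 \cdot 6 = 0$)
$m{\left(4 \right)} + u v = 2 \cdot 4 \frac{1}{-5 + 4} + 0 \cdot 14 = 2 \cdot 4 \frac{1}{-1} + 0 = 2 \cdot 4 \left(-1\right) + 0 = -8 + 0 = -8$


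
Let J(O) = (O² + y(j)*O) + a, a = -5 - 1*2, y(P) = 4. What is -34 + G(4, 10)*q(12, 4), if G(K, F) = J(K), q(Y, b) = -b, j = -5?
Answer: -134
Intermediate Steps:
a = -7 (a = -5 - 2 = -7)
J(O) = -7 + O² + 4*O (J(O) = (O² + 4*O) - 7 = -7 + O² + 4*O)
G(K, F) = -7 + K² + 4*K
-34 + G(4, 10)*q(12, 4) = -34 + (-7 + 4² + 4*4)*(-1*4) = -34 + (-7 + 16 + 16)*(-4) = -34 + 25*(-4) = -34 - 100 = -134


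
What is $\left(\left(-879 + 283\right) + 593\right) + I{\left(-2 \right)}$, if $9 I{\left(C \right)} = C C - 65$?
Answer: $- \frac{88}{9} \approx -9.7778$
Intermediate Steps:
$I{\left(C \right)} = - \frac{65}{9} + \frac{C^{2}}{9}$ ($I{\left(C \right)} = \frac{C C - 65}{9} = \frac{C^{2} - 65}{9} = \frac{-65 + C^{2}}{9} = - \frac{65}{9} + \frac{C^{2}}{9}$)
$\left(\left(-879 + 283\right) + 593\right) + I{\left(-2 \right)} = \left(\left(-879 + 283\right) + 593\right) - \left(\frac{65}{9} - \frac{\left(-2\right)^{2}}{9}\right) = \left(-596 + 593\right) + \left(- \frac{65}{9} + \frac{1}{9} \cdot 4\right) = -3 + \left(- \frac{65}{9} + \frac{4}{9}\right) = -3 - \frac{61}{9} = - \frac{88}{9}$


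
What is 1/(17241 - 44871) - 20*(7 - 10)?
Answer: 1657799/27630 ≈ 60.000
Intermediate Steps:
1/(17241 - 44871) - 20*(7 - 10) = 1/(-27630) - 20*(-3) = -1/27630 - 1*(-60) = -1/27630 + 60 = 1657799/27630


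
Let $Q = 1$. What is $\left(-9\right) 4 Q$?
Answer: $-36$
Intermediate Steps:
$\left(-9\right) 4 Q = \left(-9\right) 4 \cdot 1 = \left(-36\right) 1 = -36$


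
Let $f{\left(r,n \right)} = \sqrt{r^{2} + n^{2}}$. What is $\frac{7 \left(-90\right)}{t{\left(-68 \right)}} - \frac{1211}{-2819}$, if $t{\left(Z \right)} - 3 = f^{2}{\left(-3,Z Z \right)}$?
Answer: $\frac{1849363207}{4305295198} \approx 0.42956$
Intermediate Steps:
$f{\left(r,n \right)} = \sqrt{n^{2} + r^{2}}$
$t{\left(Z \right)} = 12 + Z^{4}$ ($t{\left(Z \right)} = 3 + \left(\sqrt{\left(Z Z\right)^{2} + \left(-3\right)^{2}}\right)^{2} = 3 + \left(\sqrt{\left(Z^{2}\right)^{2} + 9}\right)^{2} = 3 + \left(\sqrt{Z^{4} + 9}\right)^{2} = 3 + \left(\sqrt{9 + Z^{4}}\right)^{2} = 3 + \left(9 + Z^{4}\right) = 12 + Z^{4}$)
$\frac{7 \left(-90\right)}{t{\left(-68 \right)}} - \frac{1211}{-2819} = \frac{7 \left(-90\right)}{12 + \left(-68\right)^{4}} - \frac{1211}{-2819} = - \frac{630}{12 + 21381376} - - \frac{1211}{2819} = - \frac{630}{21381388} + \frac{1211}{2819} = \left(-630\right) \frac{1}{21381388} + \frac{1211}{2819} = - \frac{45}{1527242} + \frac{1211}{2819} = \frac{1849363207}{4305295198}$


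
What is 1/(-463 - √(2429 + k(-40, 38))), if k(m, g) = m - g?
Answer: -463/212018 + √2351/212018 ≈ -0.0019551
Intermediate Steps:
1/(-463 - √(2429 + k(-40, 38))) = 1/(-463 - √(2429 + (-40 - 1*38))) = 1/(-463 - √(2429 + (-40 - 38))) = 1/(-463 - √(2429 - 78)) = 1/(-463 - √2351)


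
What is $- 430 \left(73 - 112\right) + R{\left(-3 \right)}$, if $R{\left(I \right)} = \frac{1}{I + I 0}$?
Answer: $\frac{50309}{3} \approx 16770.0$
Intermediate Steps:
$R{\left(I \right)} = \frac{1}{I}$ ($R{\left(I \right)} = \frac{1}{I + 0} = \frac{1}{I}$)
$- 430 \left(73 - 112\right) + R{\left(-3 \right)} = - 430 \left(73 - 112\right) + \frac{1}{-3} = - 430 \left(73 - 112\right) - \frac{1}{3} = \left(-430\right) \left(-39\right) - \frac{1}{3} = 16770 - \frac{1}{3} = \frac{50309}{3}$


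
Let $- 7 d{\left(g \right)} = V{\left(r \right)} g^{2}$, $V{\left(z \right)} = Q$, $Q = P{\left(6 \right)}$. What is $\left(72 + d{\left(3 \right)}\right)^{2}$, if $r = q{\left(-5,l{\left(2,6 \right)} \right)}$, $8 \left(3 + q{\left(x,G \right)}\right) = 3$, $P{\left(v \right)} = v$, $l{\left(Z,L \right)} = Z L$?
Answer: $\frac{202500}{49} \approx 4132.7$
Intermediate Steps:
$l{\left(Z,L \right)} = L Z$
$q{\left(x,G \right)} = - \frac{21}{8}$ ($q{\left(x,G \right)} = -3 + \frac{1}{8} \cdot 3 = -3 + \frac{3}{8} = - \frac{21}{8}$)
$Q = 6$
$r = - \frac{21}{8} \approx -2.625$
$V{\left(z \right)} = 6$
$d{\left(g \right)} = - \frac{6 g^{2}}{7}$
$\left(72 + d{\left(3 \right)}\right)^{2} = \left(72 - \frac{6 \cdot 3^{2}}{7}\right)^{2} = \left(72 - \frac{54}{7}\right)^{2} = \left(\frac{450}{7}\right)^{2} = \frac{202500}{49}$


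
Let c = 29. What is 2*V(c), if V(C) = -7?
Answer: -14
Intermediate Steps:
2*V(c) = 2*(-7) = -14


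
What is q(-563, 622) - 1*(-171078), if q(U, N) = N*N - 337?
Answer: 557625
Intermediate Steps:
q(U, N) = -337 + N² (q(U, N) = N² - 337 = -337 + N²)
q(-563, 622) - 1*(-171078) = (-337 + 622²) - 1*(-171078) = (-337 + 386884) + 171078 = 386547 + 171078 = 557625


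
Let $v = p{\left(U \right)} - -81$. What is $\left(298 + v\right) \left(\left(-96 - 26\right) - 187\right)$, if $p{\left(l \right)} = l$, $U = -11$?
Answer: $-113712$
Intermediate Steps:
$v = 70$ ($v = -11 - -81 = -11 + 81 = 70$)
$\left(298 + v\right) \left(\left(-96 - 26\right) - 187\right) = \left(298 + 70\right) \left(\left(-96 - 26\right) - 187\right) = 368 \left(-122 - 187\right) = 368 \left(-309\right) = -113712$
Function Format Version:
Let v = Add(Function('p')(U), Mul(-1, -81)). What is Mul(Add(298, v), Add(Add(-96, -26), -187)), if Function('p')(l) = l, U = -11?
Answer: -113712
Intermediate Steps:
v = 70 (v = Add(-11, Mul(-1, -81)) = Add(-11, 81) = 70)
Mul(Add(298, v), Add(Add(-96, -26), -187)) = Mul(Add(298, 70), Add(Add(-96, -26), -187)) = Mul(368, Add(-122, -187)) = Mul(368, -309) = -113712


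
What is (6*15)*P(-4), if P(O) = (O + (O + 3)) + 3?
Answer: -180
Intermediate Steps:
P(O) = 6 + 2*O (P(O) = (O + (3 + O)) + 3 = (3 + 2*O) + 3 = 6 + 2*O)
(6*15)*P(-4) = (6*15)*(6 + 2*(-4)) = 90*(6 - 8) = 90*(-2) = -180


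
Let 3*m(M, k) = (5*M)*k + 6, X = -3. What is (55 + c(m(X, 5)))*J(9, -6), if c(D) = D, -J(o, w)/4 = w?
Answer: 768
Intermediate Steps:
J(o, w) = -4*w
m(M, k) = 2 + 5*M*k/3 (m(M, k) = ((5*M)*k + 6)/3 = (5*M*k + 6)/3 = (6 + 5*M*k)/3 = 2 + 5*M*k/3)
(55 + c(m(X, 5)))*J(9, -6) = (55 + (2 + (5/3)*(-3)*5))*(-4*(-6)) = (55 + (2 - 25))*24 = (55 - 23)*24 = 32*24 = 768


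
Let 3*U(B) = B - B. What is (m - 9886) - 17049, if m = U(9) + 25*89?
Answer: -24710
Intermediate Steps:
U(B) = 0 (U(B) = (B - B)/3 = (⅓)*0 = 0)
m = 2225 (m = 0 + 25*89 = 0 + 2225 = 2225)
(m - 9886) - 17049 = (2225 - 9886) - 17049 = -7661 - 17049 = -24710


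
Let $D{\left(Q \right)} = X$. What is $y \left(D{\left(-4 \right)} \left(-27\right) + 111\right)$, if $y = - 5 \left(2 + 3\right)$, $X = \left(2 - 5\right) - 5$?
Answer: $-8175$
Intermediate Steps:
$X = -8$ ($X = -3 - 5 = -8$)
$D{\left(Q \right)} = -8$
$y = -25$ ($y = \left(-5\right) 5 = -25$)
$y \left(D{\left(-4 \right)} \left(-27\right) + 111\right) = - 25 \left(\left(-8\right) \left(-27\right) + 111\right) = - 25 \left(216 + 111\right) = \left(-25\right) 327 = -8175$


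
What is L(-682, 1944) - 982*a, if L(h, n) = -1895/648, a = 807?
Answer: -513525047/648 ≈ -7.9248e+5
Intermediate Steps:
L(h, n) = -1895/648 (L(h, n) = -1895*1/648 = -1895/648)
L(-682, 1944) - 982*a = -1895/648 - 982*807 = -1895/648 - 792474 = -513525047/648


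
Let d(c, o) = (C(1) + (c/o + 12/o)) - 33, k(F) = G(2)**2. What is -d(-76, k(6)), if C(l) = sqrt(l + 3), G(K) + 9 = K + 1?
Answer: 295/9 ≈ 32.778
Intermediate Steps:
G(K) = -8 + K (G(K) = -9 + (K + 1) = -9 + (1 + K) = -8 + K)
k(F) = 36 (k(F) = (-8 + 2)**2 = (-6)**2 = 36)
C(l) = sqrt(3 + l)
d(c, o) = -31 + 12/o + c/o (d(c, o) = (sqrt(3 + 1) + (c/o + 12/o)) - 33 = (sqrt(4) + (12/o + c/o)) - 33 = (2 + (12/o + c/o)) - 33 = (2 + 12/o + c/o) - 33 = -31 + 12/o + c/o)
-d(-76, k(6)) = -(12 - 76 - 31*36)/36 = -(12 - 76 - 1116)/36 = -(-1180)/36 = -1*(-295/9) = 295/9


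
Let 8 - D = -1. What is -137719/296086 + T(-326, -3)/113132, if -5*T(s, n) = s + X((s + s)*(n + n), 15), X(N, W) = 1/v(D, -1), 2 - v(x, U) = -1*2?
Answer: -155611359051/334968013520 ≈ -0.46456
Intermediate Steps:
D = 9 (D = 8 - 1*(-1) = 8 + 1 = 9)
v(x, U) = 4 (v(x, U) = 2 - (-1)*2 = 2 - 1*(-2) = 2 + 2 = 4)
X(N, W) = 1/4
T(s, n) = -1/20 - s/5 (T(s, n) = -(s + 1/4)/5 = -(1/4 + s)/5 = -1/20 - s/5)
-137719/296086 + T(-326, -3)/113132 = -137719/296086 + (-1/20 - 1/5*(-326))/113132 = -137719*1/296086 + (-1/20 + 326/5)*(1/113132) = -137719/296086 + (1303/20)*(1/113132) = -137719/296086 + 1303/2262640 = -155611359051/334968013520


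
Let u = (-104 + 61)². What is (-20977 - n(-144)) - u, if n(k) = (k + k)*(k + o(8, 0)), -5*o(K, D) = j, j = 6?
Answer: -323218/5 ≈ -64644.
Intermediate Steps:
o(K, D) = -6/5 (o(K, D) = -⅕*6 = -6/5)
u = 1849 (u = (-43)² = 1849)
n(k) = 2*k*(-6/5 + k) (n(k) = (k + k)*(k - 6/5) = (2*k)*(-6/5 + k) = 2*k*(-6/5 + k))
(-20977 - n(-144)) - u = (-20977 - 2*(-144)*(-6 + 5*(-144))/5) - 1*1849 = (-20977 - 2*(-144)*(-6 - 720)/5) - 1849 = (-20977 - 2*(-144)*(-726)/5) - 1849 = (-20977 - 1*209088/5) - 1849 = (-20977 - 209088/5) - 1849 = -313973/5 - 1849 = -323218/5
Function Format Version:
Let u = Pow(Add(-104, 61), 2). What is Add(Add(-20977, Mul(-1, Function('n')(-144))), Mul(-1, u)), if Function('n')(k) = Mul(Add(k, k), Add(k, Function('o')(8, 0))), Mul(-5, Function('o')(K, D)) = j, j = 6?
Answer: Rational(-323218, 5) ≈ -64644.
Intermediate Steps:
Function('o')(K, D) = Rational(-6, 5) (Function('o')(K, D) = Mul(Rational(-1, 5), 6) = Rational(-6, 5))
u = 1849 (u = Pow(-43, 2) = 1849)
Function('n')(k) = Mul(2, k, Add(Rational(-6, 5), k)) (Function('n')(k) = Mul(Add(k, k), Add(k, Rational(-6, 5))) = Mul(Mul(2, k), Add(Rational(-6, 5), k)) = Mul(2, k, Add(Rational(-6, 5), k)))
Add(Add(-20977, Mul(-1, Function('n')(-144))), Mul(-1, u)) = Add(Add(-20977, Mul(-1, Mul(Rational(2, 5), -144, Add(-6, Mul(5, -144))))), Mul(-1, 1849)) = Add(Add(-20977, Mul(-1, Mul(Rational(2, 5), -144, Add(-6, -720)))), -1849) = Add(Add(-20977, Mul(-1, Mul(Rational(2, 5), -144, -726))), -1849) = Add(Add(-20977, Mul(-1, Rational(209088, 5))), -1849) = Add(Add(-20977, Rational(-209088, 5)), -1849) = Add(Rational(-313973, 5), -1849) = Rational(-323218, 5)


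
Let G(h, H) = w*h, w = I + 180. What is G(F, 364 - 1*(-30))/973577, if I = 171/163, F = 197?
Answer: 5813667/158693051 ≈ 0.036635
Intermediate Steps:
I = 171/163 (I = 171*(1/163) = 171/163 ≈ 1.0491)
w = 29511/163 (w = 171/163 + 180 = 29511/163 ≈ 181.05)
G(h, H) = 29511*h/163
G(F, 364 - 1*(-30))/973577 = ((29511/163)*197)/973577 = (5813667/163)*(1/973577) = 5813667/158693051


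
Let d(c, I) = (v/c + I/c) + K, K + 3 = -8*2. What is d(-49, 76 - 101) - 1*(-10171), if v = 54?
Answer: 497419/49 ≈ 10151.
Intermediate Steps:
K = -19 (K = -3 - 8*2 = -3 - 16 = -19)
d(c, I) = -19 + 54/c + I/c (d(c, I) = (54/c + I/c) - 19 = -19 + 54/c + I/c)
d(-49, 76 - 101) - 1*(-10171) = (54 + (76 - 101) - 19*(-49))/(-49) - 1*(-10171) = -(54 - 25 + 931)/49 + 10171 = -1/49*960 + 10171 = -960/49 + 10171 = 497419/49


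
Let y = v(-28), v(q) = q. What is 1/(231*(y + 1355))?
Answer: 1/306537 ≈ 3.2622e-6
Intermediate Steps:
y = -28
1/(231*(y + 1355)) = 1/(231*(-28 + 1355)) = 1/(231*1327) = 1/306537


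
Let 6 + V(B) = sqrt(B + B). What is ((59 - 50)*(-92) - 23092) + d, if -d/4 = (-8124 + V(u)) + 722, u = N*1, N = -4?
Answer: 5712 - 8*I*sqrt(2) ≈ 5712.0 - 11.314*I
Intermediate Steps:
u = -4 (u = -4*1 = -4)
V(B) = -6 + sqrt(2)*sqrt(B) (V(B) = -6 + sqrt(B + B) = -6 + sqrt(2*B) = -6 + sqrt(2)*sqrt(B))
d = 29632 - 8*I*sqrt(2) (d = -4*((-8124 + (-6 + sqrt(2)*sqrt(-4))) + 722) = -4*((-8124 + (-6 + sqrt(2)*(2*I))) + 722) = -4*((-8124 + (-6 + 2*I*sqrt(2))) + 722) = -4*((-8130 + 2*I*sqrt(2)) + 722) = -4*(-7408 + 2*I*sqrt(2)) = 29632 - 8*I*sqrt(2) ≈ 29632.0 - 11.314*I)
((59 - 50)*(-92) - 23092) + d = ((59 - 50)*(-92) - 23092) + (29632 - 8*I*sqrt(2)) = (9*(-92) - 23092) + (29632 - 8*I*sqrt(2)) = (-828 - 23092) + (29632 - 8*I*sqrt(2)) = -23920 + (29632 - 8*I*sqrt(2)) = 5712 - 8*I*sqrt(2)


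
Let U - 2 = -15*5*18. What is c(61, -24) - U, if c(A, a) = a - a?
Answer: 1348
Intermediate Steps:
U = -1348 (U = 2 - 15*5*18 = 2 - 75*18 = 2 - 1350 = -1348)
c(A, a) = 0
c(61, -24) - U = 0 - 1*(-1348) = 0 + 1348 = 1348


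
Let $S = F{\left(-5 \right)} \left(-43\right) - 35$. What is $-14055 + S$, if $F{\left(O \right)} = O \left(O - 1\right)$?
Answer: $-15380$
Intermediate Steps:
$F{\left(O \right)} = O \left(-1 + O\right)$ ($F{\left(O \right)} = O \left(O - 1\right) = O \left(-1 + O\right)$)
$S = -1325$ ($S = - 5 \left(-1 - 5\right) \left(-43\right) - 35 = \left(-5\right) \left(-6\right) \left(-43\right) - 35 = 30 \left(-43\right) - 35 = -1290 - 35 = -1325$)
$-14055 + S = -14055 - 1325 = -15380$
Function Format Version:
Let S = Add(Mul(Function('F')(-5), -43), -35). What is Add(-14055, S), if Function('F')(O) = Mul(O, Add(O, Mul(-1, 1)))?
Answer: -15380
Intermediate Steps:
Function('F')(O) = Mul(O, Add(-1, O)) (Function('F')(O) = Mul(O, Add(O, -1)) = Mul(O, Add(-1, O)))
S = -1325 (S = Add(Mul(Mul(-5, Add(-1, -5)), -43), -35) = Add(Mul(Mul(-5, -6), -43), -35) = Add(Mul(30, -43), -35) = Add(-1290, -35) = -1325)
Add(-14055, S) = Add(-14055, -1325) = -15380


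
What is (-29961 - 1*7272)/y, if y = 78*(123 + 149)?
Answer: -12411/7072 ≈ -1.7549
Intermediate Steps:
y = 21216 (y = 78*272 = 21216)
(-29961 - 1*7272)/y = (-29961 - 1*7272)/21216 = (-29961 - 7272)*(1/21216) = -37233*1/21216 = -12411/7072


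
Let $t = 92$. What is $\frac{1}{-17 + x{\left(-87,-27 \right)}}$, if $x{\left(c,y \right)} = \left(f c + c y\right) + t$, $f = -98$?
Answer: $\frac{1}{10950} \approx 9.1324 \cdot 10^{-5}$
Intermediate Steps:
$x{\left(c,y \right)} = 92 - 98 c + c y$ ($x{\left(c,y \right)} = \left(- 98 c + c y\right) + 92 = 92 - 98 c + c y$)
$\frac{1}{-17 + x{\left(-87,-27 \right)}} = \frac{1}{-17 - -10967} = \frac{1}{-17 + \left(92 + 8526 + 2349\right)} = \frac{1}{-17 + 10967} = \frac{1}{10950}$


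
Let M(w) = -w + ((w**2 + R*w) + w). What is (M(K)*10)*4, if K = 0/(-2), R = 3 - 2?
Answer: 0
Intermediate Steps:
R = 1
K = 0 (K = 0*(-1/2) = 0)
M(w) = w + w**2 (M(w) = -w + ((w**2 + 1*w) + w) = -w + ((w**2 + w) + w) = -w + ((w + w**2) + w) = -w + (w**2 + 2*w) = w + w**2)
(M(K)*10)*4 = ((0*(1 + 0))*10)*4 = ((0*1)*10)*4 = (0*10)*4 = 0*4 = 0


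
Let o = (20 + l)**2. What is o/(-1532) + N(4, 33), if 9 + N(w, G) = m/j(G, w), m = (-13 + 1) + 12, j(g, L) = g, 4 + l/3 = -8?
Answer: -3511/383 ≈ -9.1671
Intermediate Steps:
l = -36 (l = -12 + 3*(-8) = -12 - 24 = -36)
o = 256 (o = (20 - 36)**2 = (-16)**2 = 256)
m = 0 (m = -12 + 12 = 0)
N(w, G) = -9 (N(w, G) = -9 + 0/G = -9 + 0 = -9)
o/(-1532) + N(4, 33) = 256/(-1532) - 9 = 256*(-1/1532) - 9 = -64/383 - 9 = -3511/383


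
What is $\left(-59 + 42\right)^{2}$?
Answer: $289$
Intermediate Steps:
$\left(-59 + 42\right)^{2} = \left(-17\right)^{2} = 289$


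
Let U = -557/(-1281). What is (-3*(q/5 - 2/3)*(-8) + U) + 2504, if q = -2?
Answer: 15876937/6405 ≈ 2478.8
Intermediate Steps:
U = 557/1281 (U = -557*(-1/1281) = 557/1281 ≈ 0.43482)
(-3*(q/5 - 2/3)*(-8) + U) + 2504 = (-3*(-2/5 - 2/3)*(-8) + 557/1281) + 2504 = (-3*(-2*⅕ - 2*⅓)*(-8) + 557/1281) + 2504 = (-3*(-⅖ - ⅔)*(-8) + 557/1281) + 2504 = (-3*(-16/15)*(-8) + 557/1281) + 2504 = ((16/5)*(-8) + 557/1281) + 2504 = (-128/5 + 557/1281) + 2504 = -161183/6405 + 2504 = 15876937/6405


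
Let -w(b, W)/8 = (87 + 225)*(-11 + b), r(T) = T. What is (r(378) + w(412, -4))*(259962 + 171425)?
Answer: -431610458466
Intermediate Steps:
w(b, W) = 27456 - 2496*b (w(b, W) = -8*(87 + 225)*(-11 + b) = -2496*(-11 + b) = -8*(-3432 + 312*b) = 27456 - 2496*b)
(r(378) + w(412, -4))*(259962 + 171425) = (378 + (27456 - 2496*412))*(259962 + 171425) = (378 + (27456 - 1028352))*431387 = (378 - 1000896)*431387 = -1000518*431387 = -431610458466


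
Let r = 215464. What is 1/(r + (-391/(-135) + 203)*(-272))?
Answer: 135/21527128 ≈ 6.2712e-6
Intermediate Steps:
1/(r + (-391/(-135) + 203)*(-272)) = 1/(215464 + (-391/(-135) + 203)*(-272)) = 1/(215464 + (-391*(-1/135) + 203)*(-272)) = 1/(215464 + (391/135 + 203)*(-272)) = 1/(215464 + (27796/135)*(-272)) = 1/(215464 - 7560512/135) = 1/(21527128/135) = 135/21527128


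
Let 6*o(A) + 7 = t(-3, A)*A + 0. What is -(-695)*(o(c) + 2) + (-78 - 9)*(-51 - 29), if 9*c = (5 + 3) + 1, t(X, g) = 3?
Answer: 23660/3 ≈ 7886.7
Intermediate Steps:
c = 1 (c = ((5 + 3) + 1)/9 = (8 + 1)/9 = (⅑)*9 = 1)
o(A) = -7/6 + A/2 (o(A) = -7/6 + (3*A + 0)/6 = -7/6 + (3*A)/6 = -7/6 + A/2)
-(-695)*(o(c) + 2) + (-78 - 9)*(-51 - 29) = -(-695)*((-7/6 + (½)*1) + 2) + (-78 - 9)*(-51 - 29) = -(-695)*((-7/6 + ½) + 2) - 87*(-80) = -(-695)*(-⅔ + 2) + 6960 = -(-695)*4/3 + 6960 = -139*(-20/3) + 6960 = 2780/3 + 6960 = 23660/3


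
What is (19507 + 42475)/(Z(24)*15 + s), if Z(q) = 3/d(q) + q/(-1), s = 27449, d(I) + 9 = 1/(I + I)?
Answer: 26714242/11673199 ≈ 2.2885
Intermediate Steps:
d(I) = -9 + 1/(2*I) (d(I) = -9 + 1/(I + I) = -9 + 1/(2*I))
Z(q) = -q + 3/(-9 + 1/(2*q)) (Z(q) = 3/(-9 + 1/(2*q)) + q/(-1) = 3/(-9 + 1/(2*q)) + q*(-1) = 3/(-9 + 1/(2*q)) - q = -q + 3/(-9 + 1/(2*q)))
(19507 + 42475)/(Z(24)*15 + s) = (19507 + 42475)/((24*(-5 - 18*24)/(-1 + 18*24))*15 + 27449) = 61982/((24*(-5 - 432)/(-1 + 432))*15 + 27449) = 61982/((24*(-437)/431)*15 + 27449) = 61982/((24*(1/431)*(-437))*15 + 27449) = 61982/(-10488/431*15 + 27449) = 61982/(-157320/431 + 27449) = 61982/(11673199/431) = 61982*(431/11673199) = 26714242/11673199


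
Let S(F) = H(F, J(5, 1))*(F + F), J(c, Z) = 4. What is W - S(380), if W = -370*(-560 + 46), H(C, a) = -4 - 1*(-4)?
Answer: 190180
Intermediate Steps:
H(C, a) = 0 (H(C, a) = -4 + 4 = 0)
S(F) = 0 (S(F) = 0*(F + F) = 0*(2*F) = 0)
W = 190180 (W = -370*(-514) = 190180)
W - S(380) = 190180 - 1*0 = 190180 + 0 = 190180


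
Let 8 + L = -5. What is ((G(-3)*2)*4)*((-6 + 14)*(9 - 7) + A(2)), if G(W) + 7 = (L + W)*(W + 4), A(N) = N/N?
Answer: -3128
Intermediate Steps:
L = -13 (L = -8 - 5 = -13)
A(N) = 1
G(W) = -7 + (-13 + W)*(4 + W) (G(W) = -7 + (-13 + W)*(W + 4) = -7 + (-13 + W)*(4 + W))
((G(-3)*2)*4)*((-6 + 14)*(9 - 7) + A(2)) = (((-59 + (-3)² - 9*(-3))*2)*4)*((-6 + 14)*(9 - 7) + 1) = (((-59 + 9 + 27)*2)*4)*(8*2 + 1) = (-23*2*4)*(16 + 1) = -46*4*17 = -184*17 = -3128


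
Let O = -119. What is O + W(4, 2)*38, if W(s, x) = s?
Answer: 33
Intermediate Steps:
O + W(4, 2)*38 = -119 + 4*38 = -119 + 152 = 33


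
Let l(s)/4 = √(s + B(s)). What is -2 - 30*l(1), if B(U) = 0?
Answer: -122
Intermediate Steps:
l(s) = 4*√s (l(s) = 4*√(s + 0) = 4*√s)
-2 - 30*l(1) = -2 - 120*√1 = -2 - 120 = -122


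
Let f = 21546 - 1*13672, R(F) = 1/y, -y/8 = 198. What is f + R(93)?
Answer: 12472415/1584 ≈ 7874.0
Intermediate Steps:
y = -1584 (y = -8*198 = -1584)
R(F) = -1/1584 (R(F) = 1/(-1584) = -1/1584)
f = 7874 (f = 21546 - 13672 = 7874)
f + R(93) = 7874 - 1/1584 = 12472415/1584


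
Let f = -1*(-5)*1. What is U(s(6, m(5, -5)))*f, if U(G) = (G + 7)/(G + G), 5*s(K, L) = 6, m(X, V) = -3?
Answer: 205/12 ≈ 17.083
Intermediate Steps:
s(K, L) = 6/5 (s(K, L) = (⅕)*6 = 6/5)
U(G) = (7 + G)/(2*G) (U(G) = (7 + G)/((2*G)) = (7 + G)*(1/(2*G)) = (7 + G)/(2*G))
f = 5 (f = 5*1 = 5)
U(s(6, m(5, -5)))*f = ((7 + 6/5)/(2*(6/5)))*5 = ((½)*(⅚)*(41/5))*5 = (41/12)*5 = 205/12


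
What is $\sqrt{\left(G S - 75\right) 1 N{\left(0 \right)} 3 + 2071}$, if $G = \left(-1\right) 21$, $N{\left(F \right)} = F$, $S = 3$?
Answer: $\sqrt{2071} \approx 45.508$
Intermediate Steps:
$G = -21$
$\sqrt{\left(G S - 75\right) 1 N{\left(0 \right)} 3 + 2071} = \sqrt{\left(\left(-21\right) 3 - 75\right) 1 \cdot 0 \cdot 3 + 2071} = \sqrt{\left(-63 - 75\right) 0 \cdot 3 + 2071} = \sqrt{\left(-138\right) 0 + 2071} = \sqrt{0 + 2071} = \sqrt{2071}$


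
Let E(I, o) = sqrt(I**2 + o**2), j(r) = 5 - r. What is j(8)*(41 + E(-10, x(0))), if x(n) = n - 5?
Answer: -123 - 15*sqrt(5) ≈ -156.54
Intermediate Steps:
x(n) = -5 + n
j(8)*(41 + E(-10, x(0))) = (5 - 1*8)*(41 + sqrt((-10)**2 + (-5 + 0)**2)) = (5 - 8)*(41 + sqrt(100 + (-5)**2)) = -3*(41 + sqrt(100 + 25)) = -3*(41 + sqrt(125)) = -3*(41 + 5*sqrt(5)) = -123 - 15*sqrt(5)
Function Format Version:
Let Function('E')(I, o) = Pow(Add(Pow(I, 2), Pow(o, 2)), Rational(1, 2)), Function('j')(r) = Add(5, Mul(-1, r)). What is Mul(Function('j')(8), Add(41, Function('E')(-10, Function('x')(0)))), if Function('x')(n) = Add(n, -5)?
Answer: Add(-123, Mul(-15, Pow(5, Rational(1, 2)))) ≈ -156.54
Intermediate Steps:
Function('x')(n) = Add(-5, n)
Mul(Function('j')(8), Add(41, Function('E')(-10, Function('x')(0)))) = Mul(Add(5, Mul(-1, 8)), Add(41, Pow(Add(Pow(-10, 2), Pow(Add(-5, 0), 2)), Rational(1, 2)))) = Mul(Add(5, -8), Add(41, Pow(Add(100, Pow(-5, 2)), Rational(1, 2)))) = Mul(-3, Add(41, Pow(Add(100, 25), Rational(1, 2)))) = Mul(-3, Add(41, Pow(125, Rational(1, 2)))) = Mul(-3, Add(41, Mul(5, Pow(5, Rational(1, 2))))) = Add(-123, Mul(-15, Pow(5, Rational(1, 2))))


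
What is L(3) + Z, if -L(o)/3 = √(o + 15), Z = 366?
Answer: 366 - 9*√2 ≈ 353.27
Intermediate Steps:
L(o) = -3*√(15 + o) (L(o) = -3*√(o + 15) = -3*√(15 + o))
L(3) + Z = -3*√(15 + 3) + 366 = -9*√2 + 366 = 366 - 9*√2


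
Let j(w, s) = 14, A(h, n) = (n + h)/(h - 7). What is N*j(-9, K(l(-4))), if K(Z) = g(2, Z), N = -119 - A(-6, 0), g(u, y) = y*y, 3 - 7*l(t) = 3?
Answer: -21742/13 ≈ -1672.5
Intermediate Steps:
l(t) = 0 (l(t) = 3/7 - ⅐*3 = 3/7 - 3/7 = 0)
A(h, n) = (h + n)/(-7 + h)
g(u, y) = y²
N = -1553/13 (N = -119 - (-6 + 0)/(-7 - 6) = -119 - (-6)/(-13) = -119 - (-1)*(-6)/13 = -119 - 1*6/13 = -119 - 6/13 = -1553/13 ≈ -119.46)
K(Z) = Z²
N*j(-9, K(l(-4))) = -1553/13*14 = -21742/13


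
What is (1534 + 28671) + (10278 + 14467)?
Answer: 54950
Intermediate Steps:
(1534 + 28671) + (10278 + 14467) = 30205 + 24745 = 54950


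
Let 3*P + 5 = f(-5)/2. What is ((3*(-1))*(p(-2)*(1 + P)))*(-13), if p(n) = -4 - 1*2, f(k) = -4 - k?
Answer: 117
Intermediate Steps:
P = -3/2 (P = -5/3 + ((-4 - 1*(-5))/2)/3 = -5/3 + ((-4 + 5)*(½))/3 = -5/3 + (1*(½))/3 = -5/3 + (⅓)*(½) = -5/3 + ⅙ = -3/2 ≈ -1.5000)
p(n) = -6 (p(n) = -4 - 2 = -6)
((3*(-1))*(p(-2)*(1 + P)))*(-13) = ((3*(-1))*(-6*(1 - 3/2)))*(-13) = -(-18)*(-1)/2*(-13) = -3*3*(-13) = -9*(-13) = 117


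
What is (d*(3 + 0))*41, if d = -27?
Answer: -3321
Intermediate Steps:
(d*(3 + 0))*41 = -27*(3 + 0)*41 = -27*3*41 = -81*41 = -3321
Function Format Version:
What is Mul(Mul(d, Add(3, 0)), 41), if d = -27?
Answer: -3321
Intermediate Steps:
Mul(Mul(d, Add(3, 0)), 41) = Mul(Mul(-27, Add(3, 0)), 41) = Mul(Mul(-27, 3), 41) = Mul(-81, 41) = -3321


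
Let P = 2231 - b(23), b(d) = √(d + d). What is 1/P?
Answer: 97/216405 + √46/4977315 ≈ 0.00044960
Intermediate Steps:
b(d) = √2*√d (b(d) = √(2*d) = √2*√d)
P = 2231 - √46 (P = 2231 - √2*√23 = 2231 - √46 ≈ 2224.2)
1/P = 1/(2231 - √46)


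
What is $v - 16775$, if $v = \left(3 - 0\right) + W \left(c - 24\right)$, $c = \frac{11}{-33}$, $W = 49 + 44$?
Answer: $-19035$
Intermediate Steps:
$W = 93$
$c = - \frac{1}{3}$ ($c = 11 \left(- \frac{1}{33}\right) = - \frac{1}{3} \approx -0.33333$)
$v = -2260$ ($v = \left(3 - 0\right) + 93 \left(- \frac{1}{3} - 24\right) = \left(3 + 0\right) + 93 \left(- \frac{73}{3}\right) = 3 - 2263 = -2260$)
$v - 16775 = -2260 - 16775 = -19035$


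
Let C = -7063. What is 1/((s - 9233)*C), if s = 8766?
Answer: 1/3298421 ≈ 3.0318e-7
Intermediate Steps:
1/((s - 9233)*C) = 1/((8766 - 9233)*(-7063)) = -1/7063/(-467) = -1/467*(-1/7063) = 1/3298421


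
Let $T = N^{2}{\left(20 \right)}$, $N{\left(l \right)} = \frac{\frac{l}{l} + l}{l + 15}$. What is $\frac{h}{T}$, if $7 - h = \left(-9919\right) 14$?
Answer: $\frac{1157275}{3} \approx 3.8576 \cdot 10^{5}$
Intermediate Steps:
$N{\left(l \right)} = \frac{1 + l}{15 + l}$
$h = 138873$ ($h = 7 - \left(-9919\right) 14 = 7 - -138866 = 7 + 138866 = 138873$)
$T = \frac{9}{25}$ ($T = \left(\frac{1 + 20}{15 + 20}\right)^{2} = \left(\frac{1}{35} \cdot 21\right)^{2} = \left(\frac{3}{5}\right)^{2} = \frac{9}{25} \approx 0.36$)
$\frac{h}{T} = \frac{138873}{\frac{9}{25}} = 138873 \cdot \frac{25}{9} = \frac{1157275}{3}$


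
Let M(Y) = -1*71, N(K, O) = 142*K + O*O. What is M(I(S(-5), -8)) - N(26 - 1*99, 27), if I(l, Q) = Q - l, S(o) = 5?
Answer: 9566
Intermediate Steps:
N(K, O) = O² + 142*K (N(K, O) = 142*K + O² = O² + 142*K)
M(Y) = -71
M(I(S(-5), -8)) - N(26 - 1*99, 27) = -71 - (27² + 142*(26 - 1*99)) = -71 - (729 + 142*(26 - 99)) = -71 - (729 + 142*(-73)) = -71 - (729 - 10366) = -71 - 1*(-9637) = -71 + 9637 = 9566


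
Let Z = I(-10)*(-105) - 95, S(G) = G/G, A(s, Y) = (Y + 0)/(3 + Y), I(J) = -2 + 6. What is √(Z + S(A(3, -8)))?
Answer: I*√514 ≈ 22.672*I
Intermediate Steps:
I(J) = 4
A(s, Y) = Y/(3 + Y)
S(G) = 1
Z = -515 (Z = 4*(-105) - 95 = -420 - 95 = -515)
√(Z + S(A(3, -8))) = √(-515 + 1) = √(-514) = I*√514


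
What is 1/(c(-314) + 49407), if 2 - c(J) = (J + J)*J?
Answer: -1/147783 ≈ -6.7667e-6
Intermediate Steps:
c(J) = 2 - 2*J² (c(J) = 2 - (J + J)*J = 2 - 2*J*J = 2 - 2*J²)
1/(c(-314) + 49407) = 1/((2 - 2*(-314)²) + 49407) = 1/((2 - 2*98596) + 49407) = 1/((2 - 197192) + 49407) = 1/(-197190 + 49407) = 1/(-147783) = -1/147783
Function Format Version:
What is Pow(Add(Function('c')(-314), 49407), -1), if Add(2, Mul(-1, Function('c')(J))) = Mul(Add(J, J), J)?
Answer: Rational(-1, 147783) ≈ -6.7667e-6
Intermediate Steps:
Function('c')(J) = Add(2, Mul(-2, Pow(J, 2))) (Function('c')(J) = Add(2, Mul(-1, Mul(Add(J, J), J))) = Add(2, Mul(-1, Mul(Mul(2, J), J))) = Add(2, Mul(-1, Mul(2, Pow(J, 2)))) = Add(2, Mul(-2, Pow(J, 2))))
Pow(Add(Function('c')(-314), 49407), -1) = Pow(Add(Add(2, Mul(-2, Pow(-314, 2))), 49407), -1) = Pow(Add(Add(2, Mul(-2, 98596)), 49407), -1) = Pow(Add(Add(2, -197192), 49407), -1) = Pow(Add(-197190, 49407), -1) = Pow(-147783, -1) = Rational(-1, 147783)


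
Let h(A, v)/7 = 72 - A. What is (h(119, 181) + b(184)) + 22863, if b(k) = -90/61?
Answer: 1374484/61 ≈ 22533.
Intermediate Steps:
h(A, v) = 504 - 7*A (h(A, v) = 7*(72 - A) = 504 - 7*A)
b(k) = -90/61 (b(k) = -90*1/61 = -90/61)
(h(119, 181) + b(184)) + 22863 = ((504 - 7*119) - 90/61) + 22863 = ((504 - 833) - 90/61) + 22863 = (-329 - 90/61) + 22863 = -20159/61 + 22863 = 1374484/61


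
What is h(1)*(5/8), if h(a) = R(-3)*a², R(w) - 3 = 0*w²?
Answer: 15/8 ≈ 1.8750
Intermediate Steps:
R(w) = 3 (R(w) = 3 + 0*w² = 3 + 0 = 3)
h(a) = 3*a²
h(1)*(5/8) = (3*1²)*(5/8) = (3*1)*(5*(⅛)) = 3*(5/8) = 15/8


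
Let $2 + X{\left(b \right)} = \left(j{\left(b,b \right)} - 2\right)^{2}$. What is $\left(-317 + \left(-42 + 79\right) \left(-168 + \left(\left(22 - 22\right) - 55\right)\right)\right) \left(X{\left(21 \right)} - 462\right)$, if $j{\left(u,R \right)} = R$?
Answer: $882504$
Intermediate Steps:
$X{\left(b \right)} = -2 + \left(-2 + b\right)^{2}$ ($X{\left(b \right)} = -2 + \left(b - 2\right)^{2} = -2 + \left(-2 + b\right)^{2}$)
$\left(-317 + \left(-42 + 79\right) \left(-168 + \left(\left(22 - 22\right) - 55\right)\right)\right) \left(X{\left(21 \right)} - 462\right) = \left(-317 + \left(-42 + 79\right) \left(-168 + \left(\left(22 - 22\right) - 55\right)\right)\right) \left(\left(-2 + \left(-2 + 21\right)^{2}\right) - 462\right) = \left(-317 + 37 \left(-168 + \left(0 - 55\right)\right)\right) \left(\left(-2 + 19^{2}\right) - 462\right) = \left(-317 + 37 \left(-168 - 55\right)\right) \left(\left(-2 + 361\right) - 462\right) = \left(-317 + 37 \left(-223\right)\right) \left(359 - 462\right) = \left(-317 - 8251\right) \left(-103\right) = \left(-8568\right) \left(-103\right) = 882504$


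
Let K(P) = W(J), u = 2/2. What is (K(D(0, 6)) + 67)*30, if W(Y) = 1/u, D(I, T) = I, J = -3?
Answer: 2040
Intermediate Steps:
u = 1 (u = 2*(½) = 1)
W(Y) = 1 (W(Y) = 1/1 = 1)
K(P) = 1
(K(D(0, 6)) + 67)*30 = (1 + 67)*30 = 68*30 = 2040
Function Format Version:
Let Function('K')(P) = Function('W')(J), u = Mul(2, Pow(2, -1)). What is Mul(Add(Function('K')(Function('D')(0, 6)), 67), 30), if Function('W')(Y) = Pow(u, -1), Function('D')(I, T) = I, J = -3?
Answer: 2040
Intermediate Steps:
u = 1 (u = Mul(2, Rational(1, 2)) = 1)
Function('W')(Y) = 1 (Function('W')(Y) = Pow(1, -1) = 1)
Function('K')(P) = 1
Mul(Add(Function('K')(Function('D')(0, 6)), 67), 30) = Mul(Add(1, 67), 30) = Mul(68, 30) = 2040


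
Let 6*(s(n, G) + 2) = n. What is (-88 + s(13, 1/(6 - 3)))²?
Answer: 277729/36 ≈ 7714.7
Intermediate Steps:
s(n, G) = -2 + n/6
(-88 + s(13, 1/(6 - 3)))² = (-88 + (-2 + (⅙)*13))² = (-88 + (-2 + 13/6))² = (-88 + ⅙)² = (-527/6)² = 277729/36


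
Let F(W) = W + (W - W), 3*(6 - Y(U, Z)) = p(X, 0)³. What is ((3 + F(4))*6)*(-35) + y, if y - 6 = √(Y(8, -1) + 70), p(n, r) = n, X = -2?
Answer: -1464 + 2*√177/3 ≈ -1455.1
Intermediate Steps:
Y(U, Z) = 26/3 (Y(U, Z) = 6 - ⅓*(-2)³ = 6 - ⅓*(-8) = 6 + 8/3 = 26/3)
y = 6 + 2*√177/3 (y = 6 + √(26/3 + 70) = 6 + √(236/3) = 6 + 2*√177/3 ≈ 14.869)
F(W) = W (F(W) = W + 0 = W)
((3 + F(4))*6)*(-35) + y = ((3 + 4)*6)*(-35) + (6 + 2*√177/3) = (7*6)*(-35) + (6 + 2*√177/3) = 42*(-35) + (6 + 2*√177/3) = -1470 + (6 + 2*√177/3) = -1464 + 2*√177/3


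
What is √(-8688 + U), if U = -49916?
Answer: 14*I*√299 ≈ 242.08*I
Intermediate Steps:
√(-8688 + U) = √(-8688 - 49916) = √(-58604) = 14*I*√299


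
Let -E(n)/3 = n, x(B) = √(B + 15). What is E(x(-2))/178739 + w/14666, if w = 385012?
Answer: 192506/7333 - 3*√13/178739 ≈ 26.252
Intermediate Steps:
x(B) = √(15 + B)
E(n) = -3*n
E(x(-2))/178739 + w/14666 = -3*√(15 - 2)/178739 + 385012/14666 = -3*√13*(1/178739) + 385012*(1/14666) = -3*√13/178739 + 192506/7333 = 192506/7333 - 3*√13/178739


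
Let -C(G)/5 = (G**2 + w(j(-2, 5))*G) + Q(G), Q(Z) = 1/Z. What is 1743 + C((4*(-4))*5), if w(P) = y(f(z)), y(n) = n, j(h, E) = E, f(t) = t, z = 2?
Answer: -471311/16 ≈ -29457.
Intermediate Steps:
Q(Z) = 1/Z
w(P) = 2
C(G) = -10*G - 5/G - 5*G**2 (C(G) = -5*((G**2 + 2*G) + 1/G) = -5*(1/G + G**2 + 2*G) = -10*G - 5/G - 5*G**2)
1743 + C((4*(-4))*5) = 1743 + 5*(-1 + ((4*(-4))*5)**2*(-2 - 4*(-4)*5))/(((4*(-4))*5)) = 1743 + 5*(-1 + (-16*5)**2*(-2 - (-16)*5))/((-16*5)) = 1743 + 5*(-1 + (-80)**2*(-2 - 1*(-80)))/(-80) = 1743 + 5*(-1/80)*(-1 + 6400*(-2 + 80)) = 1743 + 5*(-1/80)*(-1 + 6400*78) = 1743 + 5*(-1/80)*(-1 + 499200) = 1743 + 5*(-1/80)*499199 = 1743 - 499199/16 = -471311/16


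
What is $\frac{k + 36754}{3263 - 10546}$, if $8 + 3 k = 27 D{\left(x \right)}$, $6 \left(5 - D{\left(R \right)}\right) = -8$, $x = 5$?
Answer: $- \frac{110425}{21849} \approx -5.054$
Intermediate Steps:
$D{\left(R \right)} = \frac{19}{3}$ ($D{\left(R \right)} = 5 - - \frac{4}{3} = 5 + \frac{4}{3} = \frac{19}{3}$)
$k = \frac{163}{3}$ ($k = - \frac{8}{3} + \frac{27 \cdot \frac{19}{3}}{3} = - \frac{8}{3} + \frac{1}{3} \cdot 171 = - \frac{8}{3} + 57 = \frac{163}{3} \approx 54.333$)
$\frac{k + 36754}{3263 - 10546} = \frac{\frac{163}{3} + 36754}{3263 - 10546} = \frac{110425}{3 \left(-7283\right)} = \frac{110425}{3} \left(- \frac{1}{7283}\right) = - \frac{110425}{21849}$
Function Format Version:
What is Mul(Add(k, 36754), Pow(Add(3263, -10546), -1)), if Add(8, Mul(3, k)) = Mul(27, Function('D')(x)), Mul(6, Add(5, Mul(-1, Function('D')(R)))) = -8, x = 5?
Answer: Rational(-110425, 21849) ≈ -5.0540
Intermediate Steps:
Function('D')(R) = Rational(19, 3) (Function('D')(R) = Add(5, Mul(Rational(-1, 6), -8)) = Add(5, Rational(4, 3)) = Rational(19, 3))
k = Rational(163, 3) (k = Add(Rational(-8, 3), Mul(Rational(1, 3), Mul(27, Rational(19, 3)))) = Add(Rational(-8, 3), Mul(Rational(1, 3), 171)) = Add(Rational(-8, 3), 57) = Rational(163, 3) ≈ 54.333)
Mul(Add(k, 36754), Pow(Add(3263, -10546), -1)) = Mul(Add(Rational(163, 3), 36754), Pow(Add(3263, -10546), -1)) = Mul(Rational(110425, 3), Pow(-7283, -1)) = Mul(Rational(110425, 3), Rational(-1, 7283)) = Rational(-110425, 21849)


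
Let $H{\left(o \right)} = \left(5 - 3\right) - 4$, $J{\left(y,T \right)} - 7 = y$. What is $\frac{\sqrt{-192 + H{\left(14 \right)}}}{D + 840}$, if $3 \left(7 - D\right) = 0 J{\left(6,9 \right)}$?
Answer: $\frac{i \sqrt{194}}{847} \approx 0.016444 i$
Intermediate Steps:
$J{\left(y,T \right)} = 7 + y$
$H{\left(o \right)} = -2$ ($H{\left(o \right)} = 2 - 4 = -2$)
$D = 7$ ($D = 7 - \frac{0 \left(7 + 6\right)}{3} = 7 - \frac{0 \cdot 13}{3} = 7 - 0 = 7 + 0 = 7$)
$\frac{\sqrt{-192 + H{\left(14 \right)}}}{D + 840} = \frac{\sqrt{-192 - 2}}{7 + 840} = \frac{\sqrt{-194}}{847} = \frac{i \sqrt{194}}{847}$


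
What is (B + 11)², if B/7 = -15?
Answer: 8836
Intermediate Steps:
B = -105 (B = 7*(-15) = -105)
(B + 11)² = (-105 + 11)² = (-94)² = 8836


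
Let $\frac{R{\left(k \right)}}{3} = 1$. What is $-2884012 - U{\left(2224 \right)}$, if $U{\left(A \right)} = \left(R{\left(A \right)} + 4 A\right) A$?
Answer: $-22675388$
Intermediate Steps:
$R{\left(k \right)} = 3$ ($R{\left(k \right)} = 3 \cdot 1 = 3$)
$U{\left(A \right)} = A \left(3 + 4 A\right)$ ($U{\left(A \right)} = \left(3 + 4 A\right) A = A \left(3 + 4 A\right)$)
$-2884012 - U{\left(2224 \right)} = -2884012 - 2224 \left(3 + 4 \cdot 2224\right) = -2884012 - 2224 \left(3 + 8896\right) = -2884012 - 2224 \cdot 8899 = -2884012 - 19791376 = -22675388$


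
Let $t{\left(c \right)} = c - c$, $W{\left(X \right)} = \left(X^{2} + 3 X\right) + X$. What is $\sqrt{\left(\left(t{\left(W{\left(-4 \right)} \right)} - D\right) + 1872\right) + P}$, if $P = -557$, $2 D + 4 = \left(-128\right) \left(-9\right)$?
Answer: $\sqrt{741} \approx 27.221$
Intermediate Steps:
$W{\left(X \right)} = X^{2} + 4 X$
$t{\left(c \right)} = 0$
$D = 574$ ($D = -2 + \frac{\left(-128\right) \left(-9\right)}{2} = -2 + \frac{1}{2} \cdot 1152 = -2 + 576 = 574$)
$\sqrt{\left(\left(t{\left(W{\left(-4 \right)} \right)} - D\right) + 1872\right) + P} = \sqrt{\left(\left(0 - 574\right) + 1872\right) - 557} = \sqrt{\left(-574 + 1872\right) - 557} = \sqrt{1298 - 557} = \sqrt{741}$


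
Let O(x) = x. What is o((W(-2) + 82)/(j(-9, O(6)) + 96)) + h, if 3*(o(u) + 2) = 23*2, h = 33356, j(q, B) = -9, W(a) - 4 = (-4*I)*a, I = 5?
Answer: 100108/3 ≈ 33369.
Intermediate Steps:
W(a) = 4 - 20*a (W(a) = 4 + (-4*5)*a = 4 - 20*a)
o(u) = 40/3 (o(u) = -2 + (23*2)/3 = -2 + (⅓)*46 = -2 + 46/3 = 40/3)
o((W(-2) + 82)/(j(-9, O(6)) + 96)) + h = 40/3 + 33356 = 100108/3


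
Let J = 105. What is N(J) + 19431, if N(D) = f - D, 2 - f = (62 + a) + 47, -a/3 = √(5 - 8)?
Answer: 19219 + 3*I*√3 ≈ 19219.0 + 5.1962*I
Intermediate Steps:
a = -3*I*√3 (a = -3*√(5 - 8) = -3*I*√3 ≈ -5.1962*I)
f = -107 + 3*I*√3 (f = 2 - ((62 - 3*I*√3) + 47) = 2 - (109 - 3*I*√3) = 2 + (-109 + 3*I*√3) = -107 + 3*I*√3 ≈ -107.0 + 5.1962*I)
N(D) = -107 - D + 3*I*√3 (N(D) = (-107 + 3*I*√3) - D = -107 - D + 3*I*√3)
N(J) + 19431 = (-107 - 1*105 + 3*I*√3) + 19431 = (-107 - 105 + 3*I*√3) + 19431 = (-212 + 3*I*√3) + 19431 = 19219 + 3*I*√3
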